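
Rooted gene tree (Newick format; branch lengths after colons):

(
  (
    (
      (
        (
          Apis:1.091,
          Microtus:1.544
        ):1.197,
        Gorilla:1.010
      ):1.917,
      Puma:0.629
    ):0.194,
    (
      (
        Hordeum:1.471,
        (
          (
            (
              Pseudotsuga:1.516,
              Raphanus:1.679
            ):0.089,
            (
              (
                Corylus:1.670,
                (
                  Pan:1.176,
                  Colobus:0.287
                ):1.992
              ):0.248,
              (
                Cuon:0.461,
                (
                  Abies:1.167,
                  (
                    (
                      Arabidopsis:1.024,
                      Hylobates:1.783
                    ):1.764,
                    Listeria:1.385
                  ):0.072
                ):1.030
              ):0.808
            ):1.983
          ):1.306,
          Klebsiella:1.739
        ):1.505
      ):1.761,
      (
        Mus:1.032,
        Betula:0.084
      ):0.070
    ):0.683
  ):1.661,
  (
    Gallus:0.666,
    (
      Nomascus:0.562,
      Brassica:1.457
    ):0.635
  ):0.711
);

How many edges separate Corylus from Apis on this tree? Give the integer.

11

The MRCA of Corylus and Apis is the node subtending ((((Apis,Microtus),Gorilla),Puma),((Hordeum,(((Pseudotsuga,Raphanus),((Corylus,(Pan,Colobus)),(Cuon,(Abies,((Arabidopsis,Hylobates),Listeria))))),Klebsiella)),(Mus,Betula))).
From Corylus up to that node: 7 branches. From Apis up to the same node: 4 branches. Total: 7 + 4 = 11.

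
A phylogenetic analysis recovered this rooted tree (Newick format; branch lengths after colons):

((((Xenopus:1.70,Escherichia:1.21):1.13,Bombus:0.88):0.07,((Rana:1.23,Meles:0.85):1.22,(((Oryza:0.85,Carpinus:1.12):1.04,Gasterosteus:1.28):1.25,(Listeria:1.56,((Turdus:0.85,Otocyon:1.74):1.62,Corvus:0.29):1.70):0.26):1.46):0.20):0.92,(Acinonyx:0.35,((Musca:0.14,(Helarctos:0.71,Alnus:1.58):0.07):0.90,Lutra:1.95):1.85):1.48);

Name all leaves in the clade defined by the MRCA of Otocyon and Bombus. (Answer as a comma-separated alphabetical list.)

Tracing Otocyon: it sits inside (Turdus,Otocyon).
Tracing Bombus: it sits inside ((Xenopus,Escherichia),Bombus).
The smallest clade enclosing both is (((Xenopus,Escherichia),Bombus),((Rana,Meles),(((Oryza,Carpinus),Gasterosteus),(Listeria,((Turdus,Otocyon),Corvus))))); the answer is its 12 terminal taxa in alphabetical order.

Bombus, Carpinus, Corvus, Escherichia, Gasterosteus, Listeria, Meles, Oryza, Otocyon, Rana, Turdus, Xenopus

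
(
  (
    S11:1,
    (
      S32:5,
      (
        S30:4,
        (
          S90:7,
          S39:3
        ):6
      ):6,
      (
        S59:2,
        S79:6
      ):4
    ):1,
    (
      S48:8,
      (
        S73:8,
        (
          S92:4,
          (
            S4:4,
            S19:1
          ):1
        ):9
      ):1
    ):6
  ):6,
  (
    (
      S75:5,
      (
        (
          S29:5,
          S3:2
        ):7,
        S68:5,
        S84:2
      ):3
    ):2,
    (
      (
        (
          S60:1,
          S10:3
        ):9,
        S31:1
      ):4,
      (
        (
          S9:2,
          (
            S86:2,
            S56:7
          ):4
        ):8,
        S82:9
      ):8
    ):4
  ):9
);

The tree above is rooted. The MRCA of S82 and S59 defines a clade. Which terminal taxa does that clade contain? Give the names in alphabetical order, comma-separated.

Tracing S82: it sits inside ((S9,(S86,S56)),S82).
Tracing S59: it sits inside (S59,S79).
The smallest clade enclosing both is the whole tree (their MRCA is the root), so the answer is all 24 tips in alphabetical order.

S10, S11, S19, S29, S3, S30, S31, S32, S39, S4, S48, S56, S59, S60, S68, S73, S75, S79, S82, S84, S86, S9, S90, S92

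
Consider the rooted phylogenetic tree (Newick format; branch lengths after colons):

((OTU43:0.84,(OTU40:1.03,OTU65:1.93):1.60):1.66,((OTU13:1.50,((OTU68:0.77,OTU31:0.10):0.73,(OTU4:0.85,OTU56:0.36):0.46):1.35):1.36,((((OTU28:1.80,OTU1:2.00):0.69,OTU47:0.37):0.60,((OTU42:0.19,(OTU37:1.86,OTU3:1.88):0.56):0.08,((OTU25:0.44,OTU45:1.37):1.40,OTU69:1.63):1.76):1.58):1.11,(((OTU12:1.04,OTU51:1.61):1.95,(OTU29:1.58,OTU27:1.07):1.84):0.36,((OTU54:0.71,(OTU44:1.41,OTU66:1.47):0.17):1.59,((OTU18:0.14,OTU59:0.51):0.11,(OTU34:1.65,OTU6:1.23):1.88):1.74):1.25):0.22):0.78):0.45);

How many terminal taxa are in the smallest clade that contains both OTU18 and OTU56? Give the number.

The MRCA of OTU18 and OTU56 is the node subtending ((OTU13,((OTU68,OTU31),(OTU4,OTU56))),((((OTU28,OTU1),OTU47),((OTU42,(OTU37,OTU3)),((OTU25,OTU45),OTU69))),(((OTU12,OTU51),(OTU29,OTU27)),((OTU54,(OTU44,OTU66)),((OTU18,OTU59),(OTU34,OTU6)))))).
That clade contains 25 terminal taxa: OTU1, OTU12, OTU13, OTU18, OTU25, OTU27, OTU28, OTU29, OTU3, OTU31, OTU34, OTU37, OTU4, OTU42, OTU44, OTU45, OTU47, OTU51, OTU54, OTU56, OTU59, OTU6, OTU66, OTU68, OTU69.

25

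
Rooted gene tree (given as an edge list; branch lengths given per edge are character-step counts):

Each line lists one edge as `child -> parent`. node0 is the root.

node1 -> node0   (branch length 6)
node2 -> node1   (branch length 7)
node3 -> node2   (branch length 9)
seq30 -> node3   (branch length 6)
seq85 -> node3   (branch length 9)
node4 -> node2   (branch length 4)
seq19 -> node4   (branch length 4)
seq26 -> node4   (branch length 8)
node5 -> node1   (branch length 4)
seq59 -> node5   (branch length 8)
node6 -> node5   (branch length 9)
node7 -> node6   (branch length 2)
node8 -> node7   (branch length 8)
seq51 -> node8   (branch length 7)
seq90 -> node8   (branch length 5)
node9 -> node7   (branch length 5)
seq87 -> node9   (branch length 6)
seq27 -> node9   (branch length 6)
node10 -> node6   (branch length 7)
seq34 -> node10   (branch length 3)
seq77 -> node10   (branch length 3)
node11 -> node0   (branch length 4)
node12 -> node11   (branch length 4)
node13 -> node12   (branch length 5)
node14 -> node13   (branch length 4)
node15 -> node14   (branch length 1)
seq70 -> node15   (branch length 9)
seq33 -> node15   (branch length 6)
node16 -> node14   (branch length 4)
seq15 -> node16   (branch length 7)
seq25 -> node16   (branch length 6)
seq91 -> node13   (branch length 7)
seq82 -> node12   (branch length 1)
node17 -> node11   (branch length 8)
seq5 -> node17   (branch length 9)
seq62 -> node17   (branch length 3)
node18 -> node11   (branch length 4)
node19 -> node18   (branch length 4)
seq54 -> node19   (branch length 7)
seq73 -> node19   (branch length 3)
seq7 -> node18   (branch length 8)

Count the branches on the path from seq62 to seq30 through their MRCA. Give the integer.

7

The MRCA of seq62 and seq30 is the root of the tree.
From seq62 up to that node: 3 branches. From seq30 up to the same node: 4 branches. Total: 3 + 4 = 7.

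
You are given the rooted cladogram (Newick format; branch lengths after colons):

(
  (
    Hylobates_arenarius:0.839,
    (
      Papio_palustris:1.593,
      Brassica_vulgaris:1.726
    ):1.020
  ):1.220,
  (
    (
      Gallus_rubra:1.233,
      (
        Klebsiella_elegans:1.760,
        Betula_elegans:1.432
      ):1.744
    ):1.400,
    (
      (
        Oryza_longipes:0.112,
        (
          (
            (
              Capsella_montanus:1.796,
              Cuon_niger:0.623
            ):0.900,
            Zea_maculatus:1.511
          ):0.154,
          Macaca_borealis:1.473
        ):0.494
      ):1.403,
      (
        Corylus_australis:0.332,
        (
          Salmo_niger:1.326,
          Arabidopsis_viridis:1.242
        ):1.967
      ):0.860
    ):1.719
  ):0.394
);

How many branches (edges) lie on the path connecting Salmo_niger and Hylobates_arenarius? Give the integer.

7

The MRCA of Salmo_niger and Hylobates_arenarius is the root of the tree.
From Salmo_niger up to that node: 5 branches. From Hylobates_arenarius up to the same node: 2 branches. Total: 5 + 2 = 7.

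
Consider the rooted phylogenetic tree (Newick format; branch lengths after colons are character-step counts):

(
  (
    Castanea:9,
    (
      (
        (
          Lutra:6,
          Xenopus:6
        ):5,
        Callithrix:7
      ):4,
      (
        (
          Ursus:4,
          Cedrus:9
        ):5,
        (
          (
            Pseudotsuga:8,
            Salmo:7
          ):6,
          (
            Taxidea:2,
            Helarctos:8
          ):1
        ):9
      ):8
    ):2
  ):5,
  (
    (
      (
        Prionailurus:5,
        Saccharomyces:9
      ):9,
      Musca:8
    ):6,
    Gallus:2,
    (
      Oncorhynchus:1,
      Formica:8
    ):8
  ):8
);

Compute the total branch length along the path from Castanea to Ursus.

The path runs Castanea → … → MRCA → … → Ursus; the MRCA is the node subtending (Castanea,(((Lutra,Xenopus),Callithrix),((Ursus,Cedrus),((Pseudotsuga,Salmo),(Taxidea,Helarctos))))).
Branch lengths along that path: 9 + 2 + 8 + 5 + 4 = 28.

28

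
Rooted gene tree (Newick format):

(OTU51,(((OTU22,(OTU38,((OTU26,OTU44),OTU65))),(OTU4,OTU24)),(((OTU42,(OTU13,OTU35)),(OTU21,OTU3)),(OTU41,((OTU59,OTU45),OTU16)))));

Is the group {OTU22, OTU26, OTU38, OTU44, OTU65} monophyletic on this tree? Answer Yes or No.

Yes

The most recent common ancestor of these taxa subtends (OTU22,(OTU38,((OTU26,OTU44),OTU65))).
That clade has exactly 5 tips — every listed taxon and nothing else — so the group is monophyletic.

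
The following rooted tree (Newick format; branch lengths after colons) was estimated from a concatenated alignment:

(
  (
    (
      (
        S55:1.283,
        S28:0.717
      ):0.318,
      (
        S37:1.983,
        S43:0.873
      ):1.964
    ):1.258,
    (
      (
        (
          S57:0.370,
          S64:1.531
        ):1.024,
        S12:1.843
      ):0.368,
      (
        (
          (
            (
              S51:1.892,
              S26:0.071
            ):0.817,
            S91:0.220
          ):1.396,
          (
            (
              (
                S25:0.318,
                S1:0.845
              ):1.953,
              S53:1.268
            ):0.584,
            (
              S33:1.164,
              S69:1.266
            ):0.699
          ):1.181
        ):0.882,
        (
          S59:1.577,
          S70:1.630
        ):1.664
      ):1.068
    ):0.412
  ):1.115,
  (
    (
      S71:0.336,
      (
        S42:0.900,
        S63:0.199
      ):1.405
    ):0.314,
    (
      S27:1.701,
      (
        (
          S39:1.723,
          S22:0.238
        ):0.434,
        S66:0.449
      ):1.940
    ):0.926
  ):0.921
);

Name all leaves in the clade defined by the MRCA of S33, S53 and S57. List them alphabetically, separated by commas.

S1, S12, S25, S26, S33, S51, S53, S57, S59, S64, S69, S70, S91

Tracing S33: it sits inside (S33,S69).
Tracing S53: it sits inside ((S25,S1),S53).
Tracing S57: it sits inside (S57,S64).
The smallest clade enclosing all 3 is (((S57,S64),S12),((((S51,S26),S91),(((S25,S1),S53),(S33,S69))),(S59,S70))); the answer is its 13 terminal taxa in alphabetical order.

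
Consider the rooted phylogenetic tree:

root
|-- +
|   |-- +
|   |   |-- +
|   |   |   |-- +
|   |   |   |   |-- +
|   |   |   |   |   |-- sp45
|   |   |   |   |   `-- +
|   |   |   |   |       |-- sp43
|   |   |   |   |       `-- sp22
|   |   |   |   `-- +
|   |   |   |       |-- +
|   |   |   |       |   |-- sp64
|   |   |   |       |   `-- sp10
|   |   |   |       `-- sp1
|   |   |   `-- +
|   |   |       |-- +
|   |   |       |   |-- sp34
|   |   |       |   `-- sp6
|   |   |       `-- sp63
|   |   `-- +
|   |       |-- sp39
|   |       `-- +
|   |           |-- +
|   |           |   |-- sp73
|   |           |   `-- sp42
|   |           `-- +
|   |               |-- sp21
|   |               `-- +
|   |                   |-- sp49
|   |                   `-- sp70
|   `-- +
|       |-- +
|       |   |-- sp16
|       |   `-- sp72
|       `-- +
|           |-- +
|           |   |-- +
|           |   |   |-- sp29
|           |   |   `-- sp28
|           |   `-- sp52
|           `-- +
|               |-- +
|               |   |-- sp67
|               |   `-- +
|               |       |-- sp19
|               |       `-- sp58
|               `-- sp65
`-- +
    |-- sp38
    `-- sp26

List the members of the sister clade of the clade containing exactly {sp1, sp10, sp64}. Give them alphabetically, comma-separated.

The clade containing exactly {sp1, sp10, sp64} attaches to the tree at the node subtending ((sp45,(sp43,sp22)),((sp64,sp10),sp1)).
The other lineage descending from that same node — the sister group — is (sp45,(sp43,sp22)); its 3 tips in alphabetical order are the answer.

sp22, sp43, sp45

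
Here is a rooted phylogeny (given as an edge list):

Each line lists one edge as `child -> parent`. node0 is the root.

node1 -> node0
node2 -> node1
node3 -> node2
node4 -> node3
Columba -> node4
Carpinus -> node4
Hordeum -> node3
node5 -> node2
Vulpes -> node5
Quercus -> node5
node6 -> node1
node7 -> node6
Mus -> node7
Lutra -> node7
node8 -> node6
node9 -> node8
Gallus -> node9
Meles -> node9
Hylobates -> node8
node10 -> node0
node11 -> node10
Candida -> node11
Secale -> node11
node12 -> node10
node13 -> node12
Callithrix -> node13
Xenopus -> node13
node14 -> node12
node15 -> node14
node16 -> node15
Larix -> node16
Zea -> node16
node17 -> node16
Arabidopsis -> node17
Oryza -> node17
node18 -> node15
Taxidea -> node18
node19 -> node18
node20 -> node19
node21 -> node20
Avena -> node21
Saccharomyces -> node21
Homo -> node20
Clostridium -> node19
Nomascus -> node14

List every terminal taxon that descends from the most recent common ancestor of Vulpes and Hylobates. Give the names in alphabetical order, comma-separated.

Carpinus, Columba, Gallus, Hordeum, Hylobates, Lutra, Meles, Mus, Quercus, Vulpes

Tracing Vulpes: it sits inside (Vulpes,Quercus).
Tracing Hylobates: it sits inside ((Gallus,Meles),Hylobates).
The smallest clade enclosing both is ((((Columba,Carpinus),Hordeum),(Vulpes,Quercus)),((Mus,Lutra),((Gallus,Meles),Hylobates))); the answer is its 10 terminal taxa in alphabetical order.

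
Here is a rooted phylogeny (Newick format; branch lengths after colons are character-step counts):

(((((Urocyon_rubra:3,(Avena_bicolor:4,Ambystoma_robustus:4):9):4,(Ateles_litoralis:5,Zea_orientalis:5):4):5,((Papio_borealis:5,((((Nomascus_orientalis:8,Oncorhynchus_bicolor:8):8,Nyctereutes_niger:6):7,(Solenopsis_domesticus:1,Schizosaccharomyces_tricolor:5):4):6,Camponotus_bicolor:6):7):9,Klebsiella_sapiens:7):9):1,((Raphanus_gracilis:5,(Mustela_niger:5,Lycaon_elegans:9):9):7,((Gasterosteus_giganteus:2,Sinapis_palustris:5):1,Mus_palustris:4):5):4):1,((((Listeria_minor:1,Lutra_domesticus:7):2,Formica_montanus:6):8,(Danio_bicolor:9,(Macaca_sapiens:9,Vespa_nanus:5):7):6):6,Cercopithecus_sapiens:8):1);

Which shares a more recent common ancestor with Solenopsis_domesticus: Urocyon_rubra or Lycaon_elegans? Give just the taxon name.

Urocyon_rubra

The MRCA of Solenopsis_domesticus and Urocyon_rubra subtends (((Urocyon_rubra,(Avena_bicolor,Ambystoma_robustus)),(Ateles_litoralis,Zea_orientalis)),((Papio_borealis,((((Nomascus_orientalis,Oncorhynchus_bicolor),Nyctereutes_niger),(Solenopsis_domesticus,Schizosaccharomyces_tricolor)),Camponotus_bicolor)),Klebsiella_sapiens)) (13 taxa).
The MRCA of Solenopsis_domesticus and Lycaon_elegans subtends ((((Urocyon_rubra,(Avena_bicolor,Ambystoma_robustus)),(Ateles_litoralis,Zea_orientalis)),((Papio_borealis,((((Nomascus_orientalis,Oncorhynchus_bicolor),Nyctereutes_niger),(Solenopsis_domesticus,Schizosaccharomyces_tricolor)),Camponotus_bicolor)),Klebsiella_sapiens)),((Raphanus_gracilis,(Mustela_niger,Lycaon_elegans)),((Gasterosteus_giganteus,Sinapis_palustris),Mus_palustris))) (19 taxa).
The first is nested inside the second, so Solenopsis_domesticus shares a more recent common ancestor with Urocyon_rubra.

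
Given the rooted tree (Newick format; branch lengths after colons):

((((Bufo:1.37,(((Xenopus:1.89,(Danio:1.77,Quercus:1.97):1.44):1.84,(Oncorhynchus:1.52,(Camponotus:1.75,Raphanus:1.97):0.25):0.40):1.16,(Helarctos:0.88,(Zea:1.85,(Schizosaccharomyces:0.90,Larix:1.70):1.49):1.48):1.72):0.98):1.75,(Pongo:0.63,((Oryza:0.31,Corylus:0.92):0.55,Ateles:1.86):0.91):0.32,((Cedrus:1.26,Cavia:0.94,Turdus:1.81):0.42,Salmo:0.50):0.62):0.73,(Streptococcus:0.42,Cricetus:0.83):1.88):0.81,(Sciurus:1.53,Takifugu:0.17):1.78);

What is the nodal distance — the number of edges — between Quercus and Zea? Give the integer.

The MRCA of Quercus and Zea is the node subtending (((Xenopus,(Danio,Quercus)),(Oncorhynchus,(Camponotus,Raphanus))),(Helarctos,(Zea,(Schizosaccharomyces,Larix)))).
From Quercus up to that node: 4 branches. From Zea up to the same node: 3 branches. Total: 4 + 3 = 7.

7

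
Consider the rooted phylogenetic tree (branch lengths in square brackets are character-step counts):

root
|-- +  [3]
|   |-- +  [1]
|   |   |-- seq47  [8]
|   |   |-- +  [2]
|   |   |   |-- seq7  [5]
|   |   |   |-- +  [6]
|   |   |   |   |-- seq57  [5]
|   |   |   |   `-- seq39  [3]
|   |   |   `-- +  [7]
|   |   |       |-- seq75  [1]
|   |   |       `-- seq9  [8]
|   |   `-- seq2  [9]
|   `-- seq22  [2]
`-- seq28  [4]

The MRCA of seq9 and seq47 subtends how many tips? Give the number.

7

The MRCA of seq9 and seq47 is the node subtending (seq47,(seq7,(seq57,seq39),(seq75,seq9)),seq2).
That clade contains 7 terminal taxa: seq2, seq39, seq47, seq57, seq7, seq75, seq9.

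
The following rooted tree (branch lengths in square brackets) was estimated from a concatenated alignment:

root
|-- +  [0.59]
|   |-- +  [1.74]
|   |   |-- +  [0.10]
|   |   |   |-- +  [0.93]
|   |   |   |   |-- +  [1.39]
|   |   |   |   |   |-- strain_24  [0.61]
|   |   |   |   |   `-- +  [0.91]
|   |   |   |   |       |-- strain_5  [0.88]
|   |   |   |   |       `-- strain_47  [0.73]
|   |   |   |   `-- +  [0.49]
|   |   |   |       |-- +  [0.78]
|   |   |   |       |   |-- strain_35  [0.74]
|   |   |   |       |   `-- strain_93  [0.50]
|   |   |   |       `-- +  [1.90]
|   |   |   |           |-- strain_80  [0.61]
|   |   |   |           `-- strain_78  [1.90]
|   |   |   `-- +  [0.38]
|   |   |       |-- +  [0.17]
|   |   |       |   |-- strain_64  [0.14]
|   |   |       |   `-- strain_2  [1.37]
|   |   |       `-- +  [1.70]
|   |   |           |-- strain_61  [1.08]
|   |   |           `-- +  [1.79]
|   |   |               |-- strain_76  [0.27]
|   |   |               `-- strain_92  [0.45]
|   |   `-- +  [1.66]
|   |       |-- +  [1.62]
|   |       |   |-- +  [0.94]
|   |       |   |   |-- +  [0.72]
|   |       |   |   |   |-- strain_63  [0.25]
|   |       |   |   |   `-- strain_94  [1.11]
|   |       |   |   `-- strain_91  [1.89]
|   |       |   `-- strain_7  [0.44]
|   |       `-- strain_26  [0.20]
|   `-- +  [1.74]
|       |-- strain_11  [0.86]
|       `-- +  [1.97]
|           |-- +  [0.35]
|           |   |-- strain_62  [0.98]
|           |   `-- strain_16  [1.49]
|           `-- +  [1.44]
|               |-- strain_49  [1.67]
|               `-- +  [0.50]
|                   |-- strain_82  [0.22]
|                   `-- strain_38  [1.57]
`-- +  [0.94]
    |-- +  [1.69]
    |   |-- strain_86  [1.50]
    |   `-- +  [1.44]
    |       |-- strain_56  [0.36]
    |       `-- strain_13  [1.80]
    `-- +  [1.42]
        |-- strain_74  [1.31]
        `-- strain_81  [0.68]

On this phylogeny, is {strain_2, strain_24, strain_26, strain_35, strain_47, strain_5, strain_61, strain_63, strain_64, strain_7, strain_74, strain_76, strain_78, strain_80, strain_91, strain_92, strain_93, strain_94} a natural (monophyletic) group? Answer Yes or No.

The MRCA of the listed taxa is the root, so the smallest clade containing them is the whole tree.
That clade also contains strain_11, strain_13, strain_16, strain_38, strain_49, strain_56, strain_62, strain_81, strain_82, strain_86, which are not in the proposed group, so the group is not monophyletic.

No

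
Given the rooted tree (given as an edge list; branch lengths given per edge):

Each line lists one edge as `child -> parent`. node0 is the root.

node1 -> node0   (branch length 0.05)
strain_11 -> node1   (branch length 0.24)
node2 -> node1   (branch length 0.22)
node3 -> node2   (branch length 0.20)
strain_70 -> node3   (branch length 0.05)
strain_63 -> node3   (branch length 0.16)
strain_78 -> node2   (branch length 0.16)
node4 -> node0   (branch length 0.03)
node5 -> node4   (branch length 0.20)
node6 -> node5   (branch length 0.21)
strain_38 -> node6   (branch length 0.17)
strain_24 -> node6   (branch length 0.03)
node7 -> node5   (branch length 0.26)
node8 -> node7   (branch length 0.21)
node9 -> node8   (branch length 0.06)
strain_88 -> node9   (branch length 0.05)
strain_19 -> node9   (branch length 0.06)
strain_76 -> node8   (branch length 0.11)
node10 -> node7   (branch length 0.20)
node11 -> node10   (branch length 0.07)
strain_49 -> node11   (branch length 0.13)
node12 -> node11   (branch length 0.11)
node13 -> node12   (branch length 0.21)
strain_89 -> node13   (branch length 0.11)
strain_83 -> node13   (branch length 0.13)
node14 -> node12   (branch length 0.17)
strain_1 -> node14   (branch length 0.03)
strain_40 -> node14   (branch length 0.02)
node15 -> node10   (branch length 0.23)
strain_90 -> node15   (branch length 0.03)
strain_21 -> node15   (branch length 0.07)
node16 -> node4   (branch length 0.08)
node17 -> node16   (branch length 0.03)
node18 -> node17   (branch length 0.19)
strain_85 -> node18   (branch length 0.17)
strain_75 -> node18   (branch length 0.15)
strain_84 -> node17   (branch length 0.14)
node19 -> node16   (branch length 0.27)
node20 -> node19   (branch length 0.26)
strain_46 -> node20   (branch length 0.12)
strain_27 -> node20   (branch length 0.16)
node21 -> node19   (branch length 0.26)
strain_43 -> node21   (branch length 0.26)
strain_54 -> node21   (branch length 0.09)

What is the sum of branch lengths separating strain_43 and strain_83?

2.05

The path runs strain_43 → … → MRCA → … → strain_83; the MRCA is the node subtending (((strain_38,strain_24),(((strain_88,strain_19),strain_76),((strain_49,((strain_89,strain_83),(strain_1,strain_40))),(strain_90,strain_21)))),(((strain_85,strain_75),strain_84),((strain_46,strain_27),(strain_43,strain_54)))).
Branch lengths along that path: 0.26 + 0.26 + 0.27 + 0.08 + 0.20 + 0.26 + 0.20 + 0.07 + 0.11 + 0.21 + 0.13 = 2.05.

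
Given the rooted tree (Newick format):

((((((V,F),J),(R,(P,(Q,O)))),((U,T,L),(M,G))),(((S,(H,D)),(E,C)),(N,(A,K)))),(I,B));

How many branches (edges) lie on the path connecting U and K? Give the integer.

8

The MRCA of U and K is the node subtending (((((V,F),J),(R,(P,(Q,O)))),((U,T,L),(M,G))),(((S,(H,D)),(E,C)),(N,(A,K)))).
From U up to that node: 4 branches. From K up to the same node: 4 branches. Total: 4 + 4 = 8.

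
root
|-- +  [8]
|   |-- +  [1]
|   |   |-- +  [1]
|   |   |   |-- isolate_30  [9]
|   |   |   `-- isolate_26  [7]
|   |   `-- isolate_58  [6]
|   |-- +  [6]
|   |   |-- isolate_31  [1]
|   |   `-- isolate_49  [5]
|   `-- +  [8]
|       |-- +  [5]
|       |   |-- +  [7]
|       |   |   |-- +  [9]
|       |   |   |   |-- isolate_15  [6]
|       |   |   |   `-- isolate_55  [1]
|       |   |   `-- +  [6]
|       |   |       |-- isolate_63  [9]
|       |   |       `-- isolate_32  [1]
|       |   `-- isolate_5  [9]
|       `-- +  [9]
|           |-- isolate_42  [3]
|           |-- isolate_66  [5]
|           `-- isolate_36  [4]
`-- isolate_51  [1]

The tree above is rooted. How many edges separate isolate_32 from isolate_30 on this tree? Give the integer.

8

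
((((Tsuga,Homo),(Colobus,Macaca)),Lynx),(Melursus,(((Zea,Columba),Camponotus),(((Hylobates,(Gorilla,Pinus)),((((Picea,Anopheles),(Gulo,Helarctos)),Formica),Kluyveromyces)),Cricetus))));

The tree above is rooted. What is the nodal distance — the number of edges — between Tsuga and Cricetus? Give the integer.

The MRCA of Tsuga and Cricetus is the root of the tree.
From Tsuga up to that node: 4 branches. From Cricetus up to the same node: 4 branches. Total: 4 + 4 = 8.

8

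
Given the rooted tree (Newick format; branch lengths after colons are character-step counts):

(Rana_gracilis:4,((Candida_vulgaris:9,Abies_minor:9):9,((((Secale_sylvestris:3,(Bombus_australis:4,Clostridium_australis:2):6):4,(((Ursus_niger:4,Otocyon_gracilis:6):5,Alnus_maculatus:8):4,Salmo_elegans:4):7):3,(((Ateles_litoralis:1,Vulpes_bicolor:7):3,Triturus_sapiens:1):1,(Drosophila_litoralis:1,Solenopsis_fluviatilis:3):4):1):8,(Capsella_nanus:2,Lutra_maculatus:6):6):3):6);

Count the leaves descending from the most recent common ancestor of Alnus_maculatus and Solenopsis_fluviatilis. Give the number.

12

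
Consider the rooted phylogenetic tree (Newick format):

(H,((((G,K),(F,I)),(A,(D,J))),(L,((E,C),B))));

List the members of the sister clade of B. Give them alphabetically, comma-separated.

C, E

B attaches to the tree at the node subtending ((E,C),B).
The other lineage descending from that same node — the sister group — is (E,C); its 2 tips in alphabetical order are the answer.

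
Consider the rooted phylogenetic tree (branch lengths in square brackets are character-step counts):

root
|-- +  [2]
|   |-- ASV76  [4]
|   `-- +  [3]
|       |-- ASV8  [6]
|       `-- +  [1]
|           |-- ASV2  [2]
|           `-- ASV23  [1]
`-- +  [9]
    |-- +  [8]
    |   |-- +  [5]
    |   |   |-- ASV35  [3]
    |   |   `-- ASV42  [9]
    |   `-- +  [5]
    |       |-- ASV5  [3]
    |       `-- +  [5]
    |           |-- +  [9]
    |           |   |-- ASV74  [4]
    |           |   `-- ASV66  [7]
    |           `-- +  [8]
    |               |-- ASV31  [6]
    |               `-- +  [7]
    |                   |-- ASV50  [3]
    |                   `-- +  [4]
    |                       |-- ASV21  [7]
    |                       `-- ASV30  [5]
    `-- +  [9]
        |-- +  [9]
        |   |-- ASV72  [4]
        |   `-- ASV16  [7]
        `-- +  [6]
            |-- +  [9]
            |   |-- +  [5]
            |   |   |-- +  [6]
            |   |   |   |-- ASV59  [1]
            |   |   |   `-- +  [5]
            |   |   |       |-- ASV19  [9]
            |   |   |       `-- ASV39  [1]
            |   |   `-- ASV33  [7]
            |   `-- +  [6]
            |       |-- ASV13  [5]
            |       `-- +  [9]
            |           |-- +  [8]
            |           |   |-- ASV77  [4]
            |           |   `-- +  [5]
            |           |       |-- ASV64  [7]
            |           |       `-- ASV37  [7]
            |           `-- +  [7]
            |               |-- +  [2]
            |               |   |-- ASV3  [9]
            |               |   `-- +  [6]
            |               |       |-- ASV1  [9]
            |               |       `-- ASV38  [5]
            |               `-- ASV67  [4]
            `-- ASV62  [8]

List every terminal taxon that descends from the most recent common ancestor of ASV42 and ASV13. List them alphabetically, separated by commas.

Tracing ASV42: it sits inside (ASV35,ASV42).
Tracing ASV13: it sits inside (ASV13,((ASV77,(ASV64,ASV37)),((ASV3,(ASV1,ASV38)),ASV67))).
The smallest clade enclosing both is (((ASV35,ASV42),(ASV5,((ASV74,ASV66),(ASV31,(ASV50,(ASV21,ASV30)))))),((ASV72,ASV16),((((ASV59,(ASV19,ASV39)),ASV33),(ASV13,((ASV77,(ASV64,ASV37)),((ASV3,(ASV1,ASV38)),ASV67)))),ASV62))); the answer is its 24 terminal taxa in alphabetical order.

ASV1, ASV13, ASV16, ASV19, ASV21, ASV3, ASV30, ASV31, ASV33, ASV35, ASV37, ASV38, ASV39, ASV42, ASV5, ASV50, ASV59, ASV62, ASV64, ASV66, ASV67, ASV72, ASV74, ASV77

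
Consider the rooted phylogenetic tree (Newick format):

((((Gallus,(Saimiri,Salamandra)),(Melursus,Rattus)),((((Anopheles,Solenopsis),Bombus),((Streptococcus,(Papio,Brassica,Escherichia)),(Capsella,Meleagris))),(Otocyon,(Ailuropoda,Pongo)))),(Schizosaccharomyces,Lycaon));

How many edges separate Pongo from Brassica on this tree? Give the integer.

The MRCA of Pongo and Brassica is the node subtending ((((Anopheles,Solenopsis),Bombus),((Streptococcus,(Papio,Brassica,Escherichia)),(Capsella,Meleagris))),(Otocyon,(Ailuropoda,Pongo))).
From Pongo up to that node: 3 branches. From Brassica up to the same node: 5 branches. Total: 3 + 5 = 8.

8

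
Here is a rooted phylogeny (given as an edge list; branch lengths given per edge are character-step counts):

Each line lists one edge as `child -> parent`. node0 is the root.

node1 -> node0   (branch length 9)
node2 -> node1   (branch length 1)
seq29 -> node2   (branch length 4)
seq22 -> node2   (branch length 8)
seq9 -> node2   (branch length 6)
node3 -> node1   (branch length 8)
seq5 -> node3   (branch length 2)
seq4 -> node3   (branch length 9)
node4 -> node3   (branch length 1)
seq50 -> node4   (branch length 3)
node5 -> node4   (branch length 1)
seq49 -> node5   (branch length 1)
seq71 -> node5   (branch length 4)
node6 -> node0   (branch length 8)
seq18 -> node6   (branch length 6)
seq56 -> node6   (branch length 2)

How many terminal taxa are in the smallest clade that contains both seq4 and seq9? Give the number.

The MRCA of seq4 and seq9 is the node subtending ((seq29,seq22,seq9),(seq5,seq4,(seq50,(seq49,seq71)))).
That clade contains 8 terminal taxa: seq22, seq29, seq4, seq49, seq5, seq50, seq71, seq9.

8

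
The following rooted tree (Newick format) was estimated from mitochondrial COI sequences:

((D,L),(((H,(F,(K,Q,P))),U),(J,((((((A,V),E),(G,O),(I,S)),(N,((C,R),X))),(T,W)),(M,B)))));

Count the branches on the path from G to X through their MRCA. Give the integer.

6

The MRCA of G and X is the node subtending ((((A,V),E),(G,O),(I,S)),(N,((C,R),X))).
From G up to that node: 3 branches. From X up to the same node: 3 branches. Total: 3 + 3 = 6.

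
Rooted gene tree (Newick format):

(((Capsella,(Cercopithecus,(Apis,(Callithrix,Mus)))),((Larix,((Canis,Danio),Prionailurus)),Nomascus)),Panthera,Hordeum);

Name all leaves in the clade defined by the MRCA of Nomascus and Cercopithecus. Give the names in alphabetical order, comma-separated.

Tracing Nomascus: it sits inside ((Larix,((Canis,Danio),Prionailurus)),Nomascus).
Tracing Cercopithecus: it sits inside (Cercopithecus,(Apis,(Callithrix,Mus))).
The smallest clade enclosing both is ((Capsella,(Cercopithecus,(Apis,(Callithrix,Mus)))),((Larix,((Canis,Danio),Prionailurus)),Nomascus)); the answer is its 10 terminal taxa in alphabetical order.

Apis, Callithrix, Canis, Capsella, Cercopithecus, Danio, Larix, Mus, Nomascus, Prionailurus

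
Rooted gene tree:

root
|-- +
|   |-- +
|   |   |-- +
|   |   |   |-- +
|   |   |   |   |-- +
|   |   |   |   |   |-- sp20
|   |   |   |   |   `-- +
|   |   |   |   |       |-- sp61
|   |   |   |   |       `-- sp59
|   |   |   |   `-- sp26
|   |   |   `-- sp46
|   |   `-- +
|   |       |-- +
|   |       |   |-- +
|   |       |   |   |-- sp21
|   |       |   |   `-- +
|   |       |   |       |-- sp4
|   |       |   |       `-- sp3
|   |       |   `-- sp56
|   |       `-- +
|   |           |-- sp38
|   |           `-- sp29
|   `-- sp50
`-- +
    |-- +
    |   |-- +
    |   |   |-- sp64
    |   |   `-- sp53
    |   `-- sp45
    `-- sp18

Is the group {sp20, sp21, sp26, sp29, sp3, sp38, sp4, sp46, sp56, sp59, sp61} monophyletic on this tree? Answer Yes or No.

The most recent common ancestor of these taxa subtends ((((sp20,(sp61,sp59)),sp26),sp46),(((sp21,(sp4,sp3)),sp56),(sp38,sp29))).
That clade has exactly 11 tips — every listed taxon and nothing else — so the group is monophyletic.

Yes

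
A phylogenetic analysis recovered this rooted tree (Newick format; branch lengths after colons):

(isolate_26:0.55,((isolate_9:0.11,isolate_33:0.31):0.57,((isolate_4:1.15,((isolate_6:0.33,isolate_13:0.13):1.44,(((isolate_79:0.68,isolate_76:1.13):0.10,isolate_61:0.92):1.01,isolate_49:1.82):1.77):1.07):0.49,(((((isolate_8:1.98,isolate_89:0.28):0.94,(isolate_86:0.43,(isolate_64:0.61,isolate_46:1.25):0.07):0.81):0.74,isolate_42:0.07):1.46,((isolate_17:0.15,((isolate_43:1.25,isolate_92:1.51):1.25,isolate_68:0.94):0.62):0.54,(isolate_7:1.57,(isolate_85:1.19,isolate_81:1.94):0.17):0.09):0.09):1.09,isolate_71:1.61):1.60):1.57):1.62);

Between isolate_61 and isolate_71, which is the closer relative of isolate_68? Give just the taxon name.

isolate_71

The MRCA of isolate_68 and isolate_71 subtends (((((isolate_8,isolate_89),(isolate_86,(isolate_64,isolate_46))),isolate_42),((isolate_17,((isolate_43,isolate_92),isolate_68)),(isolate_7,(isolate_85,isolate_81)))),isolate_71) (14 taxa).
The MRCA of isolate_68 and isolate_61 subtends ((isolate_4,((isolate_6,isolate_13),(((isolate_79,isolate_76),isolate_61),isolate_49))),(((((isolate_8,isolate_89),(isolate_86,(isolate_64,isolate_46))),isolate_42),((isolate_17,((isolate_43,isolate_92),isolate_68)),(isolate_7,(isolate_85,isolate_81)))),isolate_71)) (21 taxa).
The first is nested inside the second, so isolate_68 shares a more recent common ancestor with isolate_71.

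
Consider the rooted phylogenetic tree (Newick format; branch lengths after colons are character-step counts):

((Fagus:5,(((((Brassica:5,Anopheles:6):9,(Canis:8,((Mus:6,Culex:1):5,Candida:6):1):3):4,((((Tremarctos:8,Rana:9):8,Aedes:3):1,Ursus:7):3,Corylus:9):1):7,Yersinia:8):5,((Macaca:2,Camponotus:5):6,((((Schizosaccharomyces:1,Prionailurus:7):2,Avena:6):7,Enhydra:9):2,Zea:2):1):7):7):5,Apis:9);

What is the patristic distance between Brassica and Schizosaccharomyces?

The path runs Brassica → … → MRCA → … → Schizosaccharomyces; the MRCA is the node subtending (((((Brassica,Anopheles),(Canis,((Mus,Culex),Candida))),((((Tremarctos,Rana),Aedes),Ursus),Corylus)),Yersinia),((Macaca,Camponotus),((((Schizosaccharomyces,Prionailurus),Avena),Enhydra),Zea))).
Branch lengths along that path: 5 + 9 + 4 + 7 + 5 + 7 + 1 + 2 + 7 + 2 + 1 = 50.

50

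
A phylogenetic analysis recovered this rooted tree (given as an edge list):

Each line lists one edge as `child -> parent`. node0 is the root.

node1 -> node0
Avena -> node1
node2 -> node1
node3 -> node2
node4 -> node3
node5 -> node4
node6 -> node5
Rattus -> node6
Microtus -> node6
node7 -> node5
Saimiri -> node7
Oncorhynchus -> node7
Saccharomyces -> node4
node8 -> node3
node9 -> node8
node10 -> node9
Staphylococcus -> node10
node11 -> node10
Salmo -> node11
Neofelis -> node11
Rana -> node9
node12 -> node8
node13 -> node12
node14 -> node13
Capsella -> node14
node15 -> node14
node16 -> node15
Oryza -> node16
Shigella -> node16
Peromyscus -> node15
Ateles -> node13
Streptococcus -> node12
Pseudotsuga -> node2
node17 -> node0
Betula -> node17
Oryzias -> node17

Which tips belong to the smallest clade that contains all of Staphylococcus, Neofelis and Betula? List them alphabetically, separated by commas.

Tracing Staphylococcus: it sits inside (Staphylococcus,(Salmo,Neofelis)).
Tracing Neofelis: it sits inside (Salmo,Neofelis).
Tracing Betula: it sits inside (Betula,Oryzias).
The smallest clade enclosing all 3 is the whole tree (their MRCA is the root), so the answer is all 19 tips in alphabetical order.

Ateles, Avena, Betula, Capsella, Microtus, Neofelis, Oncorhynchus, Oryza, Oryzias, Peromyscus, Pseudotsuga, Rana, Rattus, Saccharomyces, Saimiri, Salmo, Shigella, Staphylococcus, Streptococcus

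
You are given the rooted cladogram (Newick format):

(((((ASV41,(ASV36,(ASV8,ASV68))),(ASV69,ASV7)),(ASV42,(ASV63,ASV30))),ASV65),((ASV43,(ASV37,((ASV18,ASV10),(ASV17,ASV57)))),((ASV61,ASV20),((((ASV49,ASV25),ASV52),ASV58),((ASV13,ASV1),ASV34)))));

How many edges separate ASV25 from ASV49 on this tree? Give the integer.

2

The MRCA of ASV25 and ASV49 is the node subtending (ASV49,ASV25).
From ASV25 up to that node: 1 branch. From ASV49 up to the same node: 1 branch. Total: 1 + 1 = 2.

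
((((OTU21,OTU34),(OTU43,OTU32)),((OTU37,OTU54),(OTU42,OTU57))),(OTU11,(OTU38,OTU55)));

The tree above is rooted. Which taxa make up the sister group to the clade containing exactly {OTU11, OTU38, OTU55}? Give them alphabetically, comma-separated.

OTU21, OTU32, OTU34, OTU37, OTU42, OTU43, OTU54, OTU57

The clade containing exactly {OTU11, OTU38, OTU55} attaches directly to the root of the tree.
The other lineage descending from that same node — the sister group — is (((OTU21,OTU34),(OTU43,OTU32)),((OTU37,OTU54),(OTU42,OTU57))); its 8 tips in alphabetical order are the answer.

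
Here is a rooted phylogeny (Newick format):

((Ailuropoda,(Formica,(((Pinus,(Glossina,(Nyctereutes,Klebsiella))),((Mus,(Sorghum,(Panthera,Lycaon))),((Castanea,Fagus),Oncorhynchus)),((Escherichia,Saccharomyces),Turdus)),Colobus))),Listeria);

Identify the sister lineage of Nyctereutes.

Nyctereutes attaches to the tree at the node subtending (Nyctereutes,Klebsiella).
The other lineage descending from that same node — the sister group — is the single tip Klebsiella.

Klebsiella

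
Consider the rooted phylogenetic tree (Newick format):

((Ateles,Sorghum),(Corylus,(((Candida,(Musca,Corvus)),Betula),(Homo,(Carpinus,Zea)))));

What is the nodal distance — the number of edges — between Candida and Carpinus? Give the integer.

The MRCA of Candida and Carpinus is the node subtending (((Candida,(Musca,Corvus)),Betula),(Homo,(Carpinus,Zea))).
From Candida up to that node: 3 branches. From Carpinus up to the same node: 3 branches. Total: 3 + 3 = 6.

6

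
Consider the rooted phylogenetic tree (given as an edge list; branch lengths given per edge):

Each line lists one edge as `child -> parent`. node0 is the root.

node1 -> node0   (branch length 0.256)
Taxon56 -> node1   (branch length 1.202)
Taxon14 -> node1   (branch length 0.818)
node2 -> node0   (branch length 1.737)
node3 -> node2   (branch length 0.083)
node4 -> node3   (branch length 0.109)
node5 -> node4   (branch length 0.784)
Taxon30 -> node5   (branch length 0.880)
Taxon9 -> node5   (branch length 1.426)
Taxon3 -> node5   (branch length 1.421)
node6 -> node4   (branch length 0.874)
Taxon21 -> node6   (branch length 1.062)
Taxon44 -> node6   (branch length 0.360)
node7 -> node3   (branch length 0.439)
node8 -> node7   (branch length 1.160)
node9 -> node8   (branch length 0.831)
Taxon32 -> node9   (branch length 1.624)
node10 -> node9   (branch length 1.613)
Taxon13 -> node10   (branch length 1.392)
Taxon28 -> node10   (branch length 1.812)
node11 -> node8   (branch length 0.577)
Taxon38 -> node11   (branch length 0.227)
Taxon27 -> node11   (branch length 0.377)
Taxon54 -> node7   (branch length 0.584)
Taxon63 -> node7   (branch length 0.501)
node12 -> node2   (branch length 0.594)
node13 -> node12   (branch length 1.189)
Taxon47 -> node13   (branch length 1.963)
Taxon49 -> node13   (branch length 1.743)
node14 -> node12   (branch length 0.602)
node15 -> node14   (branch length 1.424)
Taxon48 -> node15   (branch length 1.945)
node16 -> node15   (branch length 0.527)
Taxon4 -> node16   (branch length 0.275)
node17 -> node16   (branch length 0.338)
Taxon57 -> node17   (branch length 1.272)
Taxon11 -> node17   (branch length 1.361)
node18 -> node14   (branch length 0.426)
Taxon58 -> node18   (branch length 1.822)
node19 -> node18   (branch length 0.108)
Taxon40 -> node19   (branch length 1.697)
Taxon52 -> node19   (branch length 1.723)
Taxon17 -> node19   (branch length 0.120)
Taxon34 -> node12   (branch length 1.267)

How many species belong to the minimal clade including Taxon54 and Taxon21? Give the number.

The MRCA of Taxon54 and Taxon21 is the node subtending (((Taxon30,Taxon9,Taxon3),(Taxon21,Taxon44)),(((Taxon32,(Taxon13,Taxon28)),(Taxon38,Taxon27)),Taxon54,Taxon63)).
That clade contains 12 terminal taxa: Taxon13, Taxon21, Taxon27, Taxon28, Taxon3, Taxon30, Taxon32, Taxon38, Taxon44, Taxon54, Taxon63, Taxon9.

12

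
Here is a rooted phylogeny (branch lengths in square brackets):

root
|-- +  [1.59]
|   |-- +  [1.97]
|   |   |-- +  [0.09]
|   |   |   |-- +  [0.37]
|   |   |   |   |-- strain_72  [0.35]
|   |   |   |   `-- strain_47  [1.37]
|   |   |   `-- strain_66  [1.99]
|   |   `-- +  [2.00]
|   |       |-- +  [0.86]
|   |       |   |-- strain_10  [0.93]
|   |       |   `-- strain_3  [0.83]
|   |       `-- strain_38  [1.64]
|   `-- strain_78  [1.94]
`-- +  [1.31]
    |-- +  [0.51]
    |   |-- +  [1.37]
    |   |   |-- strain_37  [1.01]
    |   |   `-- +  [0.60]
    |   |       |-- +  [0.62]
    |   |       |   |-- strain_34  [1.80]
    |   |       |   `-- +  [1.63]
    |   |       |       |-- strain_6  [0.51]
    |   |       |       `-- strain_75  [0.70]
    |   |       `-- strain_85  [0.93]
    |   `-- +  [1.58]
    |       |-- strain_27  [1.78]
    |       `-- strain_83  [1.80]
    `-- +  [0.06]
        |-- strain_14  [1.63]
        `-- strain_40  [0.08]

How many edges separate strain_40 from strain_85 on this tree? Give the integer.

The MRCA of strain_40 and strain_85 is the node subtending (((strain_37,((strain_34,(strain_6,strain_75)),strain_85)),(strain_27,strain_83)),(strain_14,strain_40)).
From strain_40 up to that node: 2 branches. From strain_85 up to the same node: 4 branches. Total: 2 + 4 = 6.

6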